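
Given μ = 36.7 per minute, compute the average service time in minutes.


Mean service time = 1/μ = 1/36.7 minute = 0.02725 minute
In minutes: 0.02725 × 1 = 0.02725 min

Final: 0.02725 min


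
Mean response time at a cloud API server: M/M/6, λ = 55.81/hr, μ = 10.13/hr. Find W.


a = 5.5094; ρ = 0.9182; P₀ = 0.001652
Lq = P₀·a^c·ρ/(c!(1−ρ)²) = 8.81286
Wq = Lq/λ = 8.81286/55.81 = 0.15791 hr
W = Wq + 1/μ = 0.15791 + 0.09872 = 0.25662 hr

Final: 0.25662 hr


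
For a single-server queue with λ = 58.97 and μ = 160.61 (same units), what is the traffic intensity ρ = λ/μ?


ρ = λ/μ = 58.97/160.61 = 0.3672

Final: 0.3672


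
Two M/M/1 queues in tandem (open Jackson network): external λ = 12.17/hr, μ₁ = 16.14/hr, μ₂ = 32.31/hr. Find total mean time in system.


Each node sees arrival rate λ = 12.17/hr (tandem ⇒ throughput preserved).
W₁ = 1/(μ₁−λ) = 1/(16.14−12.17) = 0.25189 hr
W₂ = 1/(μ₂−λ) = 1/(32.31−12.17) = 0.04965 hr
W_total = W₁ + W₂ = 0.25189 + 0.04965 = 0.30154 hr

Final: 0.30154 hr


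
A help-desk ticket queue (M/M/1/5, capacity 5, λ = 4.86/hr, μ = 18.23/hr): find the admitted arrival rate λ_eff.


ρ = 0.2666; P_K = (1−ρ)ρ^5/(1−ρ^6) = 0.0009880
λ_eff = λ(1 − P_K) = 4.86·(1 − 0.0009880) = 4.86·0.999012 = 4.8552 /hr

Final: 4.8552 /hr


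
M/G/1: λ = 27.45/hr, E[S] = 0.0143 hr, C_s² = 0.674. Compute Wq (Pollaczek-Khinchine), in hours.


ρ = λ·E[S] = 27.45·0.0143 = 0.3925
E[S²] = E[S]²(1+C_s²) = 0.0143²·(1+0.674) = 0.0003423
Wq = λ·E[S²]/(2(1−ρ)) = 27.45·0.0003423/(2·0.6075) = 0.007734 hr

Final: 0.007734 hr


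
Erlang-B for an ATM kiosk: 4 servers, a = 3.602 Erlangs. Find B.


B(c,a) = (a^c/c!) / Σ_{k=0}^{c} a^k/k!
a^4/4! = 7.013965
Σ terms (k=0..4): 1.00000 + 3.60200 + 6.48720 + 7.78897 + 7.01396 = 25.892134
B = 7.013965/25.892134 = 0.270892

Final: 0.270892


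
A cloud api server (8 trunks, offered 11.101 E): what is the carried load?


B(8,11.101) = 0.386986 (Erlang-B)
Carried load = a(1 − B) = 11.101·(1 − 0.386986) = 11.101·0.613014 = 6.8051 E

Final: 6.8051 Erlangs


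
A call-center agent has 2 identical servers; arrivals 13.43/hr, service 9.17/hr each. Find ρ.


ρ = λ/(cμ) = 13.43/(2·9.17) = 13.43/18.34 = 0.7323

Final: 0.7323


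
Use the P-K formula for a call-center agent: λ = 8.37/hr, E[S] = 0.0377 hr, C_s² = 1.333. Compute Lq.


ρ = λ·E[S] = 8.37·0.0377 = 0.3155
Lq = ρ²(1+C_s²)/(2(1−ρ)) = 0.09957·(1+1.333)/(2·0.6845)
= 0.09957·2.3330/1.3689 = 0.16970

Final: 0.16970


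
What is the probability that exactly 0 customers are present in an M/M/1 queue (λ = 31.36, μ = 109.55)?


ρ = 31.36/109.55 = 0.2863
P_n = (1−ρ)·ρ^n = (1 − 0.2863)·0.2863^0 = 0.7137·1.000000 = 0.713738

Final: 0.713738


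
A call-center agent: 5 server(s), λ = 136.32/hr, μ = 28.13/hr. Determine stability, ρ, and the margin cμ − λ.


Total capacity cμ = 5·28.13 = 140.65/hr
ρ = λ/(cμ) = 136.32/140.65 = 0.9692
Stable ⇔ ρ < 1: YES
Spare capacity = cμ − λ = 140.65 − 136.32 = 4.33/hr

Final: ρ = 0.9692; stable; margin = 4.33/hr


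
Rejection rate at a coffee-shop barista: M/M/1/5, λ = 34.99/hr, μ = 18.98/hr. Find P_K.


ρ = λ/μ = 34.99/18.98 = 1.8435
P_K = (1−ρ)ρ^K/(1−ρ^(K+1)) = (-0.8435·21.293089)/(1 − 39.254225)
= -17.961136/-38.254225 = 0.469520

Final: 0.469520


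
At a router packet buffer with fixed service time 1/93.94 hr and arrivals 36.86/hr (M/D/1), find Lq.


ρ = 36.86/93.94 = 0.3924
M/D/1: Lq = ρ²/(2(1−ρ)) = 0.1540/(2·0.6076) = 0.12669

Final: 0.12669


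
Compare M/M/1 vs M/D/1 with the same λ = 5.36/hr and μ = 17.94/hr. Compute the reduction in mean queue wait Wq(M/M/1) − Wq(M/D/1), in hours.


ρ = 5.36/17.94 = 0.2988
Wq(M/M/1) = ρ/(μ−λ) = 0.2988/12.58 = 0.02375 hr
Wq(M/D/1) = ρ/(2(μ−λ)) = 0.01187 hr
Savings = 0.02375 − 0.01187 = 0.01187 hr

Final: 0.01187 hr


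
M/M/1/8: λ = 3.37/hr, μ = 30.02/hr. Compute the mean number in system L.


ρ = 3.37/30.02 = 0.1123
L = ρ[1 − (K+1)ρ^K + Kρ^(K+1)] / [(1−ρ)(1−ρ^(K+1))]
Numerator: 0.1123·(1 − 9·0.00000002522 + 8·0.000000002831) = 0.112258
Denominator: (0.8877)·(1.000000) = 0.887742
L = 0.112258/0.887742 = 0.1265

Final: 0.1265


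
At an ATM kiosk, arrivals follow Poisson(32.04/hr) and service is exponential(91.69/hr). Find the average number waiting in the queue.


ρ = 32.04/91.69 = 0.3494
Lq = ρ²/(1−ρ) = 0.1221/0.6506 = 0.1877

Final: 0.1877


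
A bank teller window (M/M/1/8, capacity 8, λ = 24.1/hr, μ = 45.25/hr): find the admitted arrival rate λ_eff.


ρ = 0.5326; P_K = (1−ρ)ρ^8/(1−ρ^9) = 0.003037
λ_eff = λ(1 − P_K) = 24.1·(1 − 0.003037) = 24.1·0.996963 = 24.0268 /hr

Final: 24.0268 /hr


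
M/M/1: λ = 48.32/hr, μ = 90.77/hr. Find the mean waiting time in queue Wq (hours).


ρ = 48.32/90.77 = 0.5323
Wq = ρ/(μ−λ) = 0.5323/(90.77 − 48.32) = 0.5323/42.45 = 0.01254 hr

Final: 0.01254 hr


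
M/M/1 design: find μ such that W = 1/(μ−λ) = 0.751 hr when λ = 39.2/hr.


W = 1/(μ−λ) ⇒ μ − λ = 1/W = 1/0.751 = 1.3316
μ = λ + 1/W = 39.2 + 1.3316 = 40.5316 per hr

Final: 40.5316 /hr


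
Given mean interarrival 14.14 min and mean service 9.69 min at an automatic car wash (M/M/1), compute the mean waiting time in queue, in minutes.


λ = 60/14.14 = 4.2433 /hr
μ = 60/9.69 = 6.1920 /hr
ρ = λ/μ = 4.2433/6.1920 = 0.6853
Wq = ρ/(μ−λ) = 0.6853/(6.1920−4.2433) = 0.35167 hr
In minutes: 0.35167·60 = 21.100 min

Final: 21.100 min


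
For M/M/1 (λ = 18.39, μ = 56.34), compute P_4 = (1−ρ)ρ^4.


ρ = 18.39/56.34 = 0.3264
P_n = (1−ρ)·ρ^n = (1 − 0.3264)·0.3264^4 = 0.6736·0.011352 = 0.007646

Final: 0.007646


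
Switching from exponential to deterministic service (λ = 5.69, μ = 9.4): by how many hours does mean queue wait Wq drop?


ρ = 5.69/9.4 = 0.6053
Wq(M/M/1) = ρ/(μ−λ) = 0.6053/3.71 = 0.16316 hr
Wq(M/D/1) = ρ/(2(μ−λ)) = 0.08158 hr
Savings = 0.16316 − 0.08158 = 0.08158 hr

Final: 0.08158 hr


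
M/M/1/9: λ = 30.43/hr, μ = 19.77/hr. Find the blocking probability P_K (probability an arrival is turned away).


ρ = λ/μ = 30.43/19.77 = 1.5392
P_K = (1−ρ)ρ^K/(1−ρ^(K+1)) = (-0.5392·48.490599)/(1 − 74.636769)
= -26.146170/-73.636769 = 0.355069

Final: 0.355069


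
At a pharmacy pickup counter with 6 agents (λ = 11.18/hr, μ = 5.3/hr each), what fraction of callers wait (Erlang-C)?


a = λ/μ = 2.1094; ρ = a/6 = 0.3516
P₀ = 0.121059 (from M/M/c formula)
C(c,a) = [a^c/(c!(1−ρ))]·P₀ = [88.10400/(720·0.6484)]·0.121059
= 0.18871·0.121059 = 0.022845

Final: 0.022845


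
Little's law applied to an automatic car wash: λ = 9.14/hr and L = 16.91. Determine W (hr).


W = L/λ = 16.91/9.14 = 1.8501 hr

Final: 1.8501 hr


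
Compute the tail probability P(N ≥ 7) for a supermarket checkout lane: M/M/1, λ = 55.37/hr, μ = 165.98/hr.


ρ = 55.37/165.98 = 0.3336
P(N ≥ n) = ρ^n = 0.3336^7 = 0.0004598

Final: 0.0004598


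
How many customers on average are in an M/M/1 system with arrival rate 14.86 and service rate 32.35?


ρ = λ/μ = 14.86/32.35 = 0.4594
L = ρ/(1−ρ) = 0.4594/(1 − 0.4594) = 0.4594/0.5406 = 0.8496

Final: 0.8496


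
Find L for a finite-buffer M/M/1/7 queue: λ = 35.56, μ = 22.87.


ρ = 35.56/22.87 = 1.5549
L = ρ[1 − (K+1)ρ^K + Kρ^(K+1)] / [(1−ρ)(1−ρ^(K+1))]
Numerator: 1.5549·(1 − 8·21.971976 + 7·34.163684) = 100.087303
Denominator: (-0.5549)·(-33.163684) = 18.401712
L = 100.087303/18.401712 = 5.4390

Final: 5.4390


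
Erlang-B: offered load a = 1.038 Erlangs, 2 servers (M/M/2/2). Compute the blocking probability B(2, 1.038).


B(c,a) = (a^c/c!) / Σ_{k=0}^{c} a^k/k!
a^2/2! = 0.538722
Σ terms (k=0..2): 1.00000 + 1.03800 + 0.53872 = 2.576722
B = 0.538722/2.576722 = 0.209073

Final: 0.209073


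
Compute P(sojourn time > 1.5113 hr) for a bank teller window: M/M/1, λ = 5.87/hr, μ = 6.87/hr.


W ~ Exponential(μ−λ) for M/M/1.
μ − λ = 6.87 − 5.87 = 1.0000
P(W > t) = e^{−(μ−λ)t} = e^{−1.5113} = 0.220623

Final: 0.220623


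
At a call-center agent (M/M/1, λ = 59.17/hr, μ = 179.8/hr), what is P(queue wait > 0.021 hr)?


ρ = 59.17/179.8 = 0.3291
P(Wq > t) = ρ·e^{−(μ−λ)t} = 0.3291·e^{−2.5332}
= 0.3291·0.079402 = 0.026130

Final: 0.026130


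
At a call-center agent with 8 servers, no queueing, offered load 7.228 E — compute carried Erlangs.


B(8,7.228) = 0.191919 (Erlang-B)
Carried load = a(1 − B) = 7.228·(1 − 0.191919) = 7.228·0.808081 = 5.8408 E

Final: 5.8408 Erlangs


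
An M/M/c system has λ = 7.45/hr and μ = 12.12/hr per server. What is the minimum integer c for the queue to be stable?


Stability requires cμ > λ ⇔ c > λ/μ.
λ/μ = 7.45/12.12 = 0.6147
Minimum integer c = ⌊0.6147⌋ + 1 = 1
Check: 1·12.12 = 12.12 > 7.45, while 0·12.12 = 0.00 ≤ 7.45

Final: 1 servers


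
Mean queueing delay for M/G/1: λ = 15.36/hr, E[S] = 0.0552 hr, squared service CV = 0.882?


ρ = λ·E[S] = 15.36·0.0552 = 0.8479
E[S²] = E[S]²(1+C_s²) = 0.0552²·(1+0.882) = 0.005735
Wq = λ·E[S²]/(2(1−ρ)) = 15.36·0.005735/(2·0.1521) = 0.28950 hr

Final: 0.28950 hr


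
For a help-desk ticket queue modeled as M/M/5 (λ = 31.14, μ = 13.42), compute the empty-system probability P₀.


a = λ/μ = 31.14/13.42 = 2.3204; ρ = a/c = 0.4641
Σ_{k=0}^{4} a^k/k! (terms k=0..4) = 1.00000 + 2.32042 + 2.69217 + 2.08232 + 1.20796 = 9.30286
Tail: a^5/(5!(1−ρ)) = 67.27140/(120·0.5359) = 1.04605
P₀ = 1/(9.30286 + 1.04605) = 1/10.34891 = 0.096628

Final: 0.096628


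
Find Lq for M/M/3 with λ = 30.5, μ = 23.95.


a = λ/μ = 1.2735; ρ = a/3 = 0.4245
P₀ = 0.271556
Lq = P₀·a^c·ρ / (c!·(1−ρ)²) = 0.271556·2.06530·0.4245/(6·0.33121)
= 0.11980

Final: 0.11980


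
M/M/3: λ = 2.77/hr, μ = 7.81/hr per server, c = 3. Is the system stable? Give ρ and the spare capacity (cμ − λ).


Total capacity cμ = 3·7.81 = 23.43/hr
ρ = λ/(cμ) = 2.77/23.43 = 0.1182
Stable ⇔ ρ < 1: YES
Spare capacity = cμ − λ = 23.43 − 2.77 = 20.66/hr

Final: ρ = 0.1182; stable; margin = 20.66/hr


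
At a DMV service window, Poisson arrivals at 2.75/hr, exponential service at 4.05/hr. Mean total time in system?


W = 1/(μ−λ) = 1/(4.05 − 2.75) = 1/1.30 = 0.7692 hr

Final: 0.7692 hr


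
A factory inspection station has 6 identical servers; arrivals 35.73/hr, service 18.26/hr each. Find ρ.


ρ = λ/(cμ) = 35.73/(6·18.26) = 35.73/109.56 = 0.3261

Final: 0.3261


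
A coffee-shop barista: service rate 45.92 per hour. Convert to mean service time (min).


Mean service time = 1/μ = 1/45.92 hour = 0.02178 hour
In minutes: 0.02178 × 60 = 1.3066 min

Final: 1.3066 min


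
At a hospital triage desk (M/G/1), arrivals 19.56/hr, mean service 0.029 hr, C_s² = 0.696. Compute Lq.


ρ = λ·E[S] = 19.56·0.029 = 0.5672
Lq = ρ²(1+C_s²)/(2(1−ρ)) = 0.3218·(1+0.696)/(2·0.4328)
= 0.3218·1.6960/0.8655 = 0.63050

Final: 0.63050


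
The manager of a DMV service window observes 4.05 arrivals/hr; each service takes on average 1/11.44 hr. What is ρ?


ρ = λ/μ = 4.05/11.44 = 0.3540

Final: 0.3540


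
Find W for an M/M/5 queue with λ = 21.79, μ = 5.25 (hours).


a = 4.1505; ρ = 0.8301; P₀ = 0.010157
Lq = P₀·a^c·ρ/(c!(1−ρ)²) = 2.99773
Wq = Lq/λ = 2.99773/21.79 = 0.13757 hr
W = Wq + 1/μ = 0.13757 + 0.19048 = 0.32805 hr

Final: 0.32805 hr


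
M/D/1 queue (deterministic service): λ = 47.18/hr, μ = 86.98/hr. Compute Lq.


ρ = 47.18/86.98 = 0.5424
M/D/1: Lq = ρ²/(2(1−ρ)) = 0.2942/(2·0.4576) = 0.32150

Final: 0.32150


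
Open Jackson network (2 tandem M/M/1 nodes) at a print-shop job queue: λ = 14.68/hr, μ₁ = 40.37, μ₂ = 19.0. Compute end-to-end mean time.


Each node sees arrival rate λ = 14.68/hr (tandem ⇒ throughput preserved).
W₁ = 1/(μ₁−λ) = 1/(40.37−14.68) = 0.03893 hr
W₂ = 1/(μ₂−λ) = 1/(19.0−14.68) = 0.23148 hr
W_total = W₁ + W₂ = 0.03893 + 0.23148 = 0.27041 hr

Final: 0.27041 hr


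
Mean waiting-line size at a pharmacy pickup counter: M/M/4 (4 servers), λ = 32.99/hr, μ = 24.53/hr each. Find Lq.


a = λ/μ = 1.3449; ρ = a/4 = 0.3362
P₀ = 0.259067
Lq = P₀·a^c·ρ / (c!·(1−ρ)²) = 0.259067·3.27144·0.3362/(24·0.44060)
= 0.02695

Final: 0.02695


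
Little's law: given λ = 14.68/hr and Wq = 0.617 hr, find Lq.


Lq = λWq = 14.68·0.617 = 9.0576

Final: 9.0576


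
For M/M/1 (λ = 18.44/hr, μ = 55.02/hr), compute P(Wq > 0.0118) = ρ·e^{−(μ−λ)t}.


ρ = 18.44/55.02 = 0.3352
P(Wq > t) = ρ·e^{−(μ−λ)t} = 0.3352·e^{−0.4316}
= 0.3352·0.649441 = 0.217661

Final: 0.217661


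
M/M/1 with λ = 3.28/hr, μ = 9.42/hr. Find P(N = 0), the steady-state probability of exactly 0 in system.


ρ = 3.28/9.42 = 0.3482
P_n = (1−ρ)·ρ^n = (1 − 0.3482)·0.3482^0 = 0.6518·1.000000 = 0.651805

Final: 0.651805


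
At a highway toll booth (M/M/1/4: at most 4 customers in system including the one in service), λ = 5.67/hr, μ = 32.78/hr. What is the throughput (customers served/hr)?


ρ = 0.1730; P_K = (1−ρ)ρ^4/(1−ρ^5) = 0.0007404
λ_eff = λ(1 − P_K) = 5.67·(1 − 0.0007404) = 5.67·0.999260 = 5.6658 /hr

Final: 5.6658 /hr


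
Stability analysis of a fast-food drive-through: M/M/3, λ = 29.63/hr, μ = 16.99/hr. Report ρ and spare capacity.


Total capacity cμ = 3·16.99 = 50.97/hr
ρ = λ/(cμ) = 29.63/50.97 = 0.5813
Stable ⇔ ρ < 1: YES
Spare capacity = cμ − λ = 50.97 − 29.63 = 21.34/hr

Final: ρ = 0.5813; stable; margin = 21.34/hr


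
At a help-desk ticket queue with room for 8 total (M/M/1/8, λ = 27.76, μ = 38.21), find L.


ρ = 27.76/38.21 = 0.7265
L = ρ[1 − (K+1)ρ^K + Kρ^(K+1)] / [(1−ρ)(1−ρ^(K+1))]
Numerator: 0.7265·(1 − 9·0.077614 + 8·0.056387) = 0.546754
Denominator: (0.2735)·(0.943613) = 0.258067
L = 0.546754/0.258067 = 2.1186

Final: 2.1186


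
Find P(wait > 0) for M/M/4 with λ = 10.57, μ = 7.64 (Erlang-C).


a = λ/μ = 1.3835; ρ = a/4 = 0.3459
P₀ = 0.249048 (from M/M/c formula)
C(c,a) = [a^c/(c!(1−ρ))]·P₀ = [3.66376/(24·0.6541)]·0.249048
= 0.23338·0.249048 = 0.058122

Final: 0.058122


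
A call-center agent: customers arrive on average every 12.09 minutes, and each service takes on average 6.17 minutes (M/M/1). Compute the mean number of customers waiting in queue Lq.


λ = 60/12.09 = 4.9628 /hr
μ = 60/6.17 = 9.7245 /hr
ρ = λ/μ = 4.9628/9.7245 = 0.5103
Lq = ρ²/(1−ρ) = 0.2604/0.4897 = 0.5319

Final: 0.5319


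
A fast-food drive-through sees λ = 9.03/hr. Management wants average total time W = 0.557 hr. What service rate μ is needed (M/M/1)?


W = 1/(μ−λ) ⇒ μ − λ = 1/W = 1/0.557 = 1.7953
μ = λ + 1/W = 9.03 + 1.7953 = 10.8253 per hr

Final: 10.8253 /hr


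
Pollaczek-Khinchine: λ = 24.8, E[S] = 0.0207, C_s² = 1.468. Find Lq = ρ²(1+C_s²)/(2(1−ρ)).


ρ = λ·E[S] = 24.8·0.0207 = 0.5134
Lq = ρ²(1+C_s²)/(2(1−ρ)) = 0.2635·(1+1.468)/(2·0.4866)
= 0.2635·2.4680/0.9733 = 0.66827

Final: 0.66827


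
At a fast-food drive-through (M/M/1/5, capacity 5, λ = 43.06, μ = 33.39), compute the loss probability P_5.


ρ = λ/μ = 43.06/33.39 = 1.2896
P_K = (1−ρ)ρ^K/(1−ρ^(K+1)) = (-0.2896·3.566876)/(1 − 4.599871)
= -1.032995/-3.599871 = 0.286953

Final: 0.286953


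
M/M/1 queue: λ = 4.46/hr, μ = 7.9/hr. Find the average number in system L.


ρ = λ/μ = 4.46/7.9 = 0.5646
L = ρ/(1−ρ) = 0.5646/(1 − 0.5646) = 0.5646/0.4354 = 1.2965

Final: 1.2965


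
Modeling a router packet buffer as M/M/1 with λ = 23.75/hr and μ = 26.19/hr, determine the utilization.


ρ = λ/μ = 23.75/26.19 = 0.9068

Final: 0.9068


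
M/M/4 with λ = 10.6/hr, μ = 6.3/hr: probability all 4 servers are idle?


a = λ/μ = 10.6/6.3 = 1.6825; ρ = a/c = 0.4206
Σ_{k=0}^{3} a^k/k! (terms k=0..3) = 1.00000 + 1.68254 + 1.41547 + 0.79386 = 4.89187
Tail: a^4/(4!(1−ρ)) = 8.01422/(24·0.5794) = 0.57637
P₀ = 1/(4.89187 + 0.57637) = 1/5.46824 = 0.182874

Final: 0.182874


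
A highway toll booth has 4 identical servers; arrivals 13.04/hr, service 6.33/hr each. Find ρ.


ρ = λ/(cμ) = 13.04/(4·6.33) = 13.04/25.32 = 0.5150

Final: 0.5150


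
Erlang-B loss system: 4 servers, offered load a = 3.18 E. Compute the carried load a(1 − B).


B(4,3.18) = 0.225961 (Erlang-B)
Carried load = a(1 − B) = 3.18·(1 − 0.225961) = 3.18·0.774039 = 2.4614 E

Final: 2.4614 Erlangs


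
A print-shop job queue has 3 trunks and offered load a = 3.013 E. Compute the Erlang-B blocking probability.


B(c,a) = (a^c/c!) / Σ_{k=0}^{c} a^k/k!
a^3/3! = 4.558754
Σ terms (k=0..3): 1.00000 + 3.01300 + 4.53908 + 4.55875 = 13.110838
B = 4.558754/13.110838 = 0.347709

Final: 0.347709


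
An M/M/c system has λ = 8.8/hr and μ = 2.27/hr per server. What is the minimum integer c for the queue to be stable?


Stability requires cμ > λ ⇔ c > λ/μ.
λ/μ = 8.8/2.27 = 3.8767
Minimum integer c = ⌊3.8767⌋ + 1 = 4
Check: 4·2.27 = 9.08 > 8.8, while 3·2.27 = 6.81 ≤ 8.8

Final: 4 servers


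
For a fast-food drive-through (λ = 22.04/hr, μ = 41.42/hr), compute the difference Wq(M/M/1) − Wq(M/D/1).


ρ = 22.04/41.42 = 0.5321
Wq(M/M/1) = ρ/(μ−λ) = 0.5321/19.38 = 0.02746 hr
Wq(M/D/1) = ρ/(2(μ−λ)) = 0.01373 hr
Savings = 0.02746 − 0.01373 = 0.01373 hr

Final: 0.01373 hr


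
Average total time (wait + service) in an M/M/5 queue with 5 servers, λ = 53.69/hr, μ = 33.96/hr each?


a = 1.5810; ρ = 0.3162; P₀ = 0.205338
Lq = P₀·a^c·ρ/(c!(1−ρ)²) = 0.01143
Wq = Lq/λ = 0.01143/53.69 = 0.0002129 hr
W = Wq + 1/μ = 0.0002129 + 0.02945 = 0.02966 hr

Final: 0.02966 hr


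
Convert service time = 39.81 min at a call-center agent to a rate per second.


μ = 1/(service time) in consistent units.
1 second = 0.0166667 min, so μ = 0.0166667/39.81 = 0.0004187 per second

Final: 0.0004187 /sec


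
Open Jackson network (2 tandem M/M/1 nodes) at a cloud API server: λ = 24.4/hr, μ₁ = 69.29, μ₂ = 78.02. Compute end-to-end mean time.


Each node sees arrival rate λ = 24.4/hr (tandem ⇒ throughput preserved).
W₁ = 1/(μ₁−λ) = 1/(69.29−24.4) = 0.02228 hr
W₂ = 1/(μ₂−λ) = 1/(78.02−24.4) = 0.01865 hr
W_total = W₁ + W₂ = 0.02228 + 0.01865 = 0.04093 hr

Final: 0.04093 hr


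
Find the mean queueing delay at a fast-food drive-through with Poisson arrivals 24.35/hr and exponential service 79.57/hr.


ρ = 24.35/79.57 = 0.3060
Wq = ρ/(μ−λ) = 0.3060/(79.57 − 24.35) = 0.3060/55.22 = 0.005542 hr

Final: 0.005542 hr


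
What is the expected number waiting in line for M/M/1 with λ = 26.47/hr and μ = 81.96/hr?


ρ = 26.47/81.96 = 0.3230
Lq = ρ²/(1−ρ) = 0.1043/0.6770 = 0.1541

Final: 0.1541


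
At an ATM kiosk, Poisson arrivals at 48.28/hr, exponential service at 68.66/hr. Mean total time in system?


W = 1/(μ−λ) = 1/(68.66 − 48.28) = 1/20.38 = 0.04907 hr

Final: 0.04907 hr


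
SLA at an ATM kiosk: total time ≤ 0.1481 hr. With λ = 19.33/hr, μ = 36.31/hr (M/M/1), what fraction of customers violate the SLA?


W ~ Exponential(μ−λ) for M/M/1.
μ − λ = 36.31 − 19.33 = 16.9800
P(W > t) = e^{−(μ−λ)t} = e^{−2.5147} = 0.080884

Final: 0.080884


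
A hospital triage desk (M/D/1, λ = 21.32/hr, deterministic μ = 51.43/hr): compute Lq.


ρ = 21.32/51.43 = 0.4145
M/D/1: Lq = ρ²/(2(1−ρ)) = 0.1718/(2·0.5855) = 0.14676

Final: 0.14676


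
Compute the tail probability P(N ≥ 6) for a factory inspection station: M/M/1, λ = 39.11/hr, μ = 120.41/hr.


ρ = 39.11/120.41 = 0.3248
P(N ≥ n) = ρ^n = 0.3248^6 = 0.001174

Final: 0.001174


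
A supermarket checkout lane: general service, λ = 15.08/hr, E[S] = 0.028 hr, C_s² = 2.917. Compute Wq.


ρ = λ·E[S] = 15.08·0.028 = 0.4222
E[S²] = E[S]²(1+C_s²) = 0.028²·(1+2.917) = 0.003071
Wq = λ·E[S²]/(2(1−ρ)) = 15.08·0.003071/(2·0.5778) = 0.04008 hr

Final: 0.04008 hr


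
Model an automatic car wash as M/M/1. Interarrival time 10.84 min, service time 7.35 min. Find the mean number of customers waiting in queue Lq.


λ = 60/10.84 = 5.5351 /hr
μ = 60/7.35 = 8.1633 /hr
ρ = λ/μ = 5.5351/8.1633 = 0.6780
Lq = ρ²/(1−ρ) = 0.4597/0.3220 = 1.4280

Final: 1.4280


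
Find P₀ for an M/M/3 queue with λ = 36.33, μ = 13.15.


a = λ/μ = 36.33/13.15 = 2.7627; ρ = a/c = 0.9209
Σ_{k=0}^{2} a^k/k! (terms k=0..2) = 1.00000 + 2.76274 + 3.81636 = 7.57910
Tail: a^3/(3!(1−ρ)) = 21.08720/(6·0.07909) = 44.43857
P₀ = 1/(7.57910 + 44.43857) = 1/52.01767 = 0.019224

Final: 0.019224


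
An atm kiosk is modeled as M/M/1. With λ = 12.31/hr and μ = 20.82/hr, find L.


ρ = λ/μ = 12.31/20.82 = 0.5913
L = ρ/(1−ρ) = 0.5913/(1 − 0.5913) = 0.5913/0.4087 = 1.4465

Final: 1.4465


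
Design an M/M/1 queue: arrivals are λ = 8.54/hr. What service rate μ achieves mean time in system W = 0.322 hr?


W = 1/(μ−λ) ⇒ μ − λ = 1/W = 1/0.322 = 3.1056
μ = λ + 1/W = 8.54 + 3.1056 = 11.6456 per hr

Final: 11.6456 /hr


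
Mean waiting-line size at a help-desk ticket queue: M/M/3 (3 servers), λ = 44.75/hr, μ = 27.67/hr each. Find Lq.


a = λ/μ = 1.6173; ρ = a/3 = 0.5391
P₀ = 0.183328
Lq = P₀·a^c·ρ / (c!·(1−ρ)²) = 0.183328·4.23011·0.5391/(6·0.21244)
= 0.32799

Final: 0.32799


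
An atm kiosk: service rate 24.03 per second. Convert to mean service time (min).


Mean service time = 1/μ = 1/24.03 second = 0.04161 second
In minutes: 0.04161 × 0.0166667 = 0.0006936 min

Final: 0.0006936 min


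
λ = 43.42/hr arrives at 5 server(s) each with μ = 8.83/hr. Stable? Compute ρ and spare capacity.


Total capacity cμ = 5·8.83 = 44.15/hr
ρ = λ/(cμ) = 43.42/44.15 = 0.9835
Stable ⇔ ρ < 1: YES
Spare capacity = cμ − λ = 44.15 − 43.42 = 0.73/hr

Final: ρ = 0.9835; stable; margin = 0.73/hr


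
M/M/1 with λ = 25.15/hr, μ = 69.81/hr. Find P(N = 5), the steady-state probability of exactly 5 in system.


ρ = 25.15/69.81 = 0.3603
P_n = (1−ρ)·ρ^n = (1 − 0.3603)·0.3603^5 = 0.6397·0.006069 = 0.003882

Final: 0.003882


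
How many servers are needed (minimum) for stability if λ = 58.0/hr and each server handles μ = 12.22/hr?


Stability requires cμ > λ ⇔ c > λ/μ.
λ/μ = 58.0/12.22 = 4.7463
Minimum integer c = ⌊4.7463⌋ + 1 = 5
Check: 5·12.22 = 61.10 > 58.0, while 4·12.22 = 48.88 ≤ 58.0

Final: 5 servers


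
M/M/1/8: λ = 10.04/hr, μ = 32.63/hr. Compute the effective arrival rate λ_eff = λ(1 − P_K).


ρ = 0.3077; P_K = (1−ρ)ρ^8/(1−ρ^9) = 0.00005562
λ_eff = λ(1 − P_K) = 10.04·(1 − 0.00005562) = 10.04·0.999944 = 10.0394 /hr

Final: 10.0394 /hr


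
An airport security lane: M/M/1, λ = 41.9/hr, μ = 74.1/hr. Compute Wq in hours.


ρ = 41.9/74.1 = 0.5655
Wq = ρ/(μ−λ) = 0.5655/(74.1 − 41.9) = 0.5655/32.20 = 0.01756 hr

Final: 0.01756 hr


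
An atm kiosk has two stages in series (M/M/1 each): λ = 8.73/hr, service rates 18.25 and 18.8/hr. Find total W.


Each node sees arrival rate λ = 8.73/hr (tandem ⇒ throughput preserved).
W₁ = 1/(μ₁−λ) = 1/(18.25−8.73) = 0.10504 hr
W₂ = 1/(μ₂−λ) = 1/(18.8−8.73) = 0.09930 hr
W_total = W₁ + W₂ = 0.10504 + 0.09930 = 0.20435 hr

Final: 0.20435 hr


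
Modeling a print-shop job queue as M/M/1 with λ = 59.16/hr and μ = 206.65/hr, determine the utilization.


ρ = λ/μ = 59.16/206.65 = 0.2863

Final: 0.2863


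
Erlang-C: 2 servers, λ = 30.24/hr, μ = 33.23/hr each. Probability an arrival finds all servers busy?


a = λ/μ = 0.9100; ρ = a/2 = 0.4550
P₀ = 0.374560 (from M/M/c formula)
C(c,a) = [a^c/(c!(1−ρ))]·P₀ = [0.82814/(2·0.5450)]·0.374560
= 0.75977·0.374560 = 0.284582

Final: 0.284582


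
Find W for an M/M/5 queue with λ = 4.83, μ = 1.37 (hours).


a = 3.5255; ρ = 0.7051; P₀ = 0.025080
Lq = P₀·a^c·ρ/(c!(1−ρ)²) = 0.92302
Wq = Lq/λ = 0.92302/4.83 = 0.19110 hr
W = Wq + 1/μ = 0.19110 + 0.72993 = 0.92103 hr

Final: 0.92103 hr


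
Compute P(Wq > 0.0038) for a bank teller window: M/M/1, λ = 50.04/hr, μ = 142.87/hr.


ρ = 50.04/142.87 = 0.3502
P(Wq > t) = ρ·e^{−(μ−λ)t} = 0.3502·e^{−0.3528}
= 0.3502·0.702750 = 0.246137

Final: 0.246137


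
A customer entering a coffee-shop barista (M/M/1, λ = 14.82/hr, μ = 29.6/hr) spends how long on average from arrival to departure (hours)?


W = 1/(μ−λ) = 1/(29.6 − 14.82) = 1/14.78 = 0.06766 hr

Final: 0.06766 hr


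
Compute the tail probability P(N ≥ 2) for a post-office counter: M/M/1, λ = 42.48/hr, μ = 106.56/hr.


ρ = 42.48/106.56 = 0.3986
P(N ≥ n) = ρ^n = 0.3986^2 = 0.158921

Final: 0.158921


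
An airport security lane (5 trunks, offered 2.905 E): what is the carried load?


B(5,2.905) = 0.102004 (Erlang-B)
Carried load = a(1 − B) = 2.905·(1 − 0.102004) = 2.905·0.897996 = 2.6087 E

Final: 2.6087 Erlangs


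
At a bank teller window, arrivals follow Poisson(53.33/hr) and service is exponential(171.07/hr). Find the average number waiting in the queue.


ρ = 53.33/171.07 = 0.3117
Lq = ρ²/(1−ρ) = 0.09718/0.6883 = 0.1412

Final: 0.1412


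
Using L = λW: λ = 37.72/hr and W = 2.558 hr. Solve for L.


L = λW = 37.72·2.558 = 96.4878

Final: 96.4878


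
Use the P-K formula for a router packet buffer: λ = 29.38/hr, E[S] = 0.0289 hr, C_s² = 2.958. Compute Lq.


ρ = λ·E[S] = 29.38·0.0289 = 0.8491
Lq = ρ²(1+C_s²)/(2(1−ρ)) = 0.7209·(1+2.958)/(2·0.1509)
= 0.7209·3.9580/0.3018 = 9.45375

Final: 9.45375


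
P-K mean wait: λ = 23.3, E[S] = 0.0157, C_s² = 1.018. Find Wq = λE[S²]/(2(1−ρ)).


ρ = λ·E[S] = 23.3·0.0157 = 0.3658
E[S²] = E[S]²(1+C_s²) = 0.0157²·(1+1.018) = 0.0004974
Wq = λ·E[S²]/(2(1−ρ)) = 23.3·0.0004974/(2·0.6342) = 0.009137 hr

Final: 0.009137 hr


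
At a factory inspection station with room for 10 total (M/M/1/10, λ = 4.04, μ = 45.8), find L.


ρ = 4.04/45.8 = 0.08821
L = ρ[1 − (K+1)ρ^K + Kρ^(K+1)] / [(1−ρ)(1−ρ^(K+1))]
Numerator: 0.08821·(1 − 11·2.852e-11 + 10·2.516e-12) = 0.088210
Denominator: (0.9118)·(1.000000) = 0.911790
L = 0.088210/0.911790 = 0.09674

Final: 0.09674


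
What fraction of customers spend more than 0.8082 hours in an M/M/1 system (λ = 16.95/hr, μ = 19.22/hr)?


W ~ Exponential(μ−λ) for M/M/1.
μ − λ = 19.22 − 16.95 = 2.2700
P(W > t) = e^{−(μ−λ)t} = e^{−1.8346} = 0.159675

Final: 0.159675


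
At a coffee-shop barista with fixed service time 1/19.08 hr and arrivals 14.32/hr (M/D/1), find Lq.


ρ = 14.32/19.08 = 0.7505
M/D/1: Lq = ρ²/(2(1−ρ)) = 0.5633/(2·0.2495) = 1.12894

Final: 1.12894


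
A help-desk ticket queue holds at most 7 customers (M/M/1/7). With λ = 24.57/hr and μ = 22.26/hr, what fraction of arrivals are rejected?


ρ = λ/μ = 24.57/22.26 = 1.1038
P_K = (1−ρ)ρ^K/(1−ρ^(K+1)) = (-0.1038·1.995997)/(1 − 2.203129)
= -0.207132/-1.203129 = 0.172161

Final: 0.172161


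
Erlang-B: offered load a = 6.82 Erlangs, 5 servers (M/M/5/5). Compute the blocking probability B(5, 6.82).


B(c,a) = (a^c/c!) / Σ_{k=0}^{c} a^k/k!
a^5/5! = 122.953424
Σ terms (k=0..5): 1.00000 + 6.82000 + 23.25620 + 52.86909 + 90.14181 + 122.95342 = 297.040525
B = 122.953424/297.040525 = 0.413928

Final: 0.413928


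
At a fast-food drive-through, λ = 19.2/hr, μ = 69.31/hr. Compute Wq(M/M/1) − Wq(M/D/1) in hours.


ρ = 19.2/69.31 = 0.2770
Wq(M/M/1) = ρ/(μ−λ) = 0.2770/50.11 = 0.005528 hr
Wq(M/D/1) = ρ/(2(μ−λ)) = 0.002764 hr
Savings = 0.005528 − 0.002764 = 0.002764 hr

Final: 0.002764 hr


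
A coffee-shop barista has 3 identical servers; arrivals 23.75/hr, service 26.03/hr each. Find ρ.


ρ = λ/(cμ) = 23.75/(3·26.03) = 23.75/78.09 = 0.3041

Final: 0.3041


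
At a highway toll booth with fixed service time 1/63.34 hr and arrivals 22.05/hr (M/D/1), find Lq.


ρ = 22.05/63.34 = 0.3481
M/D/1: Lq = ρ²/(2(1−ρ)) = 0.1212/(2·0.6519) = 0.09295

Final: 0.09295


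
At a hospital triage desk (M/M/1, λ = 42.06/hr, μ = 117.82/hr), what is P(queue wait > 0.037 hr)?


ρ = 42.06/117.82 = 0.3570
P(Wq > t) = ρ·e^{−(μ−λ)t} = 0.3570·e^{−2.8031}
= 0.3570·0.060621 = 0.021641

Final: 0.021641


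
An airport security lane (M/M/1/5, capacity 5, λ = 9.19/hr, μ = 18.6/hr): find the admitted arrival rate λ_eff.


ρ = 0.4941; P_K = (1−ρ)ρ^5/(1−ρ^6) = 0.015117
λ_eff = λ(1 − P_K) = 9.19·(1 − 0.015117) = 9.19·0.984883 = 9.0511 /hr

Final: 9.0511 /hr


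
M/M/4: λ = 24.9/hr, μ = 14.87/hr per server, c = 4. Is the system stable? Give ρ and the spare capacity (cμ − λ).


Total capacity cμ = 4·14.87 = 59.48/hr
ρ = λ/(cμ) = 24.9/59.48 = 0.4186
Stable ⇔ ρ < 1: YES
Spare capacity = cμ − λ = 59.48 − 24.9 = 34.58/hr

Final: ρ = 0.4186; stable; margin = 34.58/hr


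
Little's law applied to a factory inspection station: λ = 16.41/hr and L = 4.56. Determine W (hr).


W = L/λ = 4.56/16.41 = 0.2779 hr

Final: 0.2779 hr


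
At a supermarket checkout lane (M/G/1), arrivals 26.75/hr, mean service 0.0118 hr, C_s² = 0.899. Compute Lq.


ρ = λ·E[S] = 26.75·0.0118 = 0.3156
Lq = ρ²(1+C_s²)/(2(1−ρ)) = 0.09963·(1+0.899)/(2·0.6844)
= 0.09963·1.8990/1.3687 = 0.13824

Final: 0.13824


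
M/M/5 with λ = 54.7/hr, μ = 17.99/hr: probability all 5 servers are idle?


a = λ/μ = 54.7/17.99 = 3.0406; ρ = a/c = 0.6081
Σ_{k=0}^{4} a^k/k! (terms k=0..4) = 1.00000 + 3.04058 + 4.62256 + 4.68508 + 3.56134 = 16.90956
Tail: a^5/(5!(1−ρ)) = 259.88476/(120·0.3919) = 5.52639
P₀ = 1/(16.90956 + 5.52639) = 1/22.43595 = 0.044571

Final: 0.044571


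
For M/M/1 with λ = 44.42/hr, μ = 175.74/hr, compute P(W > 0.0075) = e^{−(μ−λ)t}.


W ~ Exponential(μ−λ) for M/M/1.
μ − λ = 175.74 − 44.42 = 131.3200
P(W > t) = e^{−(μ−λ)t} = e^{−0.9849} = 0.373477

Final: 0.373477


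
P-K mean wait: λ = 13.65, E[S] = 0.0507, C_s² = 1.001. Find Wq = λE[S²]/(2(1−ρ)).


ρ = λ·E[S] = 13.65·0.0507 = 0.6921
E[S²] = E[S]²(1+C_s²) = 0.0507²·(1+1.001) = 0.005144
Wq = λ·E[S²]/(2(1−ρ)) = 13.65·0.005144/(2·0.3079) = 0.11400 hr

Final: 0.11400 hr


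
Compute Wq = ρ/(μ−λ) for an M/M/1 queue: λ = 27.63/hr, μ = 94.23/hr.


ρ = 27.63/94.23 = 0.2932
Wq = ρ/(μ−λ) = 0.2932/(94.23 − 27.63) = 0.2932/66.60 = 0.004403 hr

Final: 0.004403 hr


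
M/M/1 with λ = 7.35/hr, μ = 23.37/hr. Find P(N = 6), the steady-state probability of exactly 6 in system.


ρ = 7.35/23.37 = 0.3145
P_n = (1−ρ)·ρ^n = (1 − 0.3145)·0.3145^6 = 0.6855·0.0009678 = 0.0006634

Final: 0.0006634


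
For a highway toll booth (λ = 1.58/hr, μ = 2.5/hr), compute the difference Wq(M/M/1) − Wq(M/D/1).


ρ = 1.58/2.5 = 0.6320
Wq(M/M/1) = ρ/(μ−λ) = 0.6320/0.9200 = 0.68696 hr
Wq(M/D/1) = ρ/(2(μ−λ)) = 0.34348 hr
Savings = 0.68696 − 0.34348 = 0.34348 hr

Final: 0.34348 hr


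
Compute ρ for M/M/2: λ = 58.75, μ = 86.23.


ρ = λ/(cμ) = 58.75/(2·86.23) = 58.75/172.46 = 0.3407

Final: 0.3407


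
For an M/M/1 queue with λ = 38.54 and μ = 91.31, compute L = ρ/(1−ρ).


ρ = λ/μ = 38.54/91.31 = 0.4221
L = ρ/(1−ρ) = 0.4221/(1 − 0.4221) = 0.4221/0.5779 = 0.7303

Final: 0.7303


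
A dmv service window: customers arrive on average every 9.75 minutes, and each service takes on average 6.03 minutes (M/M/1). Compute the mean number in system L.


λ = 60/9.75 = 6.1538 /hr
μ = 60/6.03 = 9.9502 /hr
ρ = λ/μ = 6.1538/9.9502 = 0.6185
L = ρ/(1−ρ) = 0.6185/0.3815 = 1.6210

Final: 1.6210


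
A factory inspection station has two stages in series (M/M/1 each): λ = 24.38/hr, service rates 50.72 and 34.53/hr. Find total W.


Each node sees arrival rate λ = 24.38/hr (tandem ⇒ throughput preserved).
W₁ = 1/(μ₁−λ) = 1/(50.72−24.38) = 0.03797 hr
W₂ = 1/(μ₂−λ) = 1/(34.53−24.38) = 0.09852 hr
W_total = W₁ + W₂ = 0.03797 + 0.09852 = 0.13649 hr

Final: 0.13649 hr


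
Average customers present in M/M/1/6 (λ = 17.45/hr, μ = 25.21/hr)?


ρ = 17.45/25.21 = 0.6922
L = ρ[1 − (K+1)ρ^K + Kρ^(K+1)] / [(1−ρ)(1−ρ^(K+1))]
Numerator: 0.6922·(1 − 7·0.109986 + 6·0.076130) = 0.475451
Denominator: (0.3078)·(0.923870) = 0.284380
L = 0.475451/0.284380 = 1.6719

Final: 1.6719


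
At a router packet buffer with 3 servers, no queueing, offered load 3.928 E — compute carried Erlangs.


B(3,3.928) = 0.444124 (Erlang-B)
Carried load = a(1 − B) = 3.928·(1 − 0.444124) = 3.928·0.555876 = 2.1835 E

Final: 2.1835 Erlangs


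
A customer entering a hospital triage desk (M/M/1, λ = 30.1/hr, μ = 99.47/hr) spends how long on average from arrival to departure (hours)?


W = 1/(μ−λ) = 1/(99.47 − 30.1) = 1/69.37 = 0.01442 hr

Final: 0.01442 hr


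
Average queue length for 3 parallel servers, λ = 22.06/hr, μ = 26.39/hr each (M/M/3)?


a = λ/μ = 0.8359; ρ = a/3 = 0.2786
P₀ = 0.430986
Lq = P₀·a^c·ρ / (c!·(1−ρ)²) = 0.430986·0.58411·0.2786/(6·0.52036)
= 0.02247

Final: 0.02247


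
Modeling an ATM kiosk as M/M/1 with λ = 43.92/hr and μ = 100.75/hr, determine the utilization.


ρ = λ/μ = 43.92/100.75 = 0.4359

Final: 0.4359


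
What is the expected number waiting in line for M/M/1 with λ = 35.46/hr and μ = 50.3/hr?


ρ = 35.46/50.3 = 0.7050
Lq = ρ²/(1−ρ) = 0.4970/0.2950 = 1.6845

Final: 1.6845


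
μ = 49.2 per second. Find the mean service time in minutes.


Mean service time = 1/μ = 1/49.2 second = 0.02033 second
In minutes: 0.02033 × 0.0166667 = 0.0003388 min

Final: 0.0003388 min


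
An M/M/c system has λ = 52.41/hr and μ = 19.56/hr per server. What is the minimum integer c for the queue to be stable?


Stability requires cμ > λ ⇔ c > λ/μ.
λ/μ = 52.41/19.56 = 2.6794
Minimum integer c = ⌊2.6794⌋ + 1 = 3
Check: 3·19.56 = 58.68 > 52.41, while 2·19.56 = 39.12 ≤ 52.41

Final: 3 servers


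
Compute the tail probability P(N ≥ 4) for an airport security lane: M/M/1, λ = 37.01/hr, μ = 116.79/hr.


ρ = 37.01/116.79 = 0.3169
P(N ≥ n) = ρ^n = 0.3169^4 = 0.010084

Final: 0.010084


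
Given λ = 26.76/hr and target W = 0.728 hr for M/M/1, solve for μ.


W = 1/(μ−λ) ⇒ μ − λ = 1/W = 1/0.728 = 1.3736
μ = λ + 1/W = 26.76 + 1.3736 = 28.1336 per hr

Final: 28.1336 /hr


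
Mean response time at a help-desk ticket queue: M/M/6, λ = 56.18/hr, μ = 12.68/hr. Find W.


a = 4.4306; ρ = 0.7384; P₀ = 0.009981
Lq = P₀·a^c·ρ/(c!(1−ρ)²) = 1.13177
Wq = Lq/λ = 1.13177/56.18 = 0.02015 hr
W = Wq + 1/μ = 0.02015 + 0.07886 = 0.09901 hr

Final: 0.09901 hr


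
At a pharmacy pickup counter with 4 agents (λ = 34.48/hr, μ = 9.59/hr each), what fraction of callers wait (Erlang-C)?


a = λ/μ = 3.5954; ρ = a/4 = 0.8989
P₀ = 0.011410 (from M/M/c formula)
C(c,a) = [a^c/(c!(1−ρ))]·P₀ = [167.10698/(24·0.1011)]·0.011410
= 68.83831·0.011410 = 0.785435

Final: 0.785435


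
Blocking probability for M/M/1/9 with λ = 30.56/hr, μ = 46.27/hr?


ρ = λ/μ = 30.56/46.27 = 0.6605
P_K = (1−ρ)ρ^K/(1−ρ^(K+1)) = (0.3395·0.023916)/(1 − 0.015796)
= 0.008120/0.984204 = 0.008250

Final: 0.008250


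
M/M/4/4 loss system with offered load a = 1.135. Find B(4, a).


B(c,a) = (a^c/c!) / Σ_{k=0}^{c} a^k/k!
a^4/4! = 0.069147
Σ terms (k=0..4): 1.00000 + 1.13500 + 0.64411 + 0.24369 + 0.06915 = 3.091949
B = 0.069147/3.091949 = 0.022364

Final: 0.022364


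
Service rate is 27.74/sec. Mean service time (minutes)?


Mean service time = 1/μ = 1/27.74 second = 0.03605 second
In minutes: 0.03605 × 0.0166667 = 0.0006008 min

Final: 0.0006008 min


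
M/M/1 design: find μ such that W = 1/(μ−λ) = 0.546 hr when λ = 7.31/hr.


W = 1/(μ−λ) ⇒ μ − λ = 1/W = 1/0.546 = 1.8315
μ = λ + 1/W = 7.31 + 1.8315 = 9.1415 per hr

Final: 9.1415 /hr


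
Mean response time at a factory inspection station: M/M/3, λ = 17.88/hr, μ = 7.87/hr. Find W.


a = 2.2719; ρ = 0.7573; P₀ = 0.071912
Lq = P₀·a^c·ρ/(c!(1−ρ)²) = 1.80710
Wq = Lq/λ = 1.80710/17.88 = 0.10107 hr
W = Wq + 1/μ = 0.10107 + 0.12706 = 0.22813 hr

Final: 0.22813 hr


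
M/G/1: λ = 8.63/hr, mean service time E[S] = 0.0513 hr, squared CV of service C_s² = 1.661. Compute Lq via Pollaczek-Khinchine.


ρ = λ·E[S] = 8.63·0.0513 = 0.4427
Lq = ρ²(1+C_s²)/(2(1−ρ)) = 0.1960·(1+1.661)/(2·0.5573)
= 0.1960·2.6610/1.1146 = 0.46795

Final: 0.46795


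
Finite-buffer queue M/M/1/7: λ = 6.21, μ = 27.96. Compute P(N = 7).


ρ = λ/μ = 6.21/27.96 = 0.2221
P_K = (1−ρ)ρ^K/(1−ρ^(K+1)) = (0.7779·0.00002666)/(1 − 0.000005922)
= 0.00002074/0.999994 = 0.00002074

Final: 0.00002074


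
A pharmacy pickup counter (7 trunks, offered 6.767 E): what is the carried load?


B(7,6.767) = 0.234317 (Erlang-B)
Carried load = a(1 − B) = 6.767·(1 − 0.234317) = 6.767·0.765683 = 5.1814 E

Final: 5.1814 Erlangs


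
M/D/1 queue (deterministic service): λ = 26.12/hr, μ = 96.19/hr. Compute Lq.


ρ = 26.12/96.19 = 0.2715
M/D/1: Lq = ρ²/(2(1−ρ)) = 0.07374/(2·0.7285) = 0.05061

Final: 0.05061


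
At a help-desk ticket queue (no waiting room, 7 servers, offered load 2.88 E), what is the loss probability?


B(c,a) = (a^c/c!) / Σ_{k=0}^{c} a^k/k!
a^7/7! = 0.326075
Σ terms (k=0..7): 1.00000 + 2.88000 + 4.14720 + 3.98131 + 2.86654 + 1.65113 + 0.79254 + 0.32607 = 17.644803
B = 0.326075/17.644803 = 0.018480

Final: 0.018480


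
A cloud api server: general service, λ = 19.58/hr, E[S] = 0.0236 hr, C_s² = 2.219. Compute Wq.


ρ = λ·E[S] = 19.58·0.0236 = 0.4621
E[S²] = E[S]²(1+C_s²) = 0.0236²·(1+2.219) = 0.001793
Wq = λ·E[S²]/(2(1−ρ)) = 19.58·0.001793/(2·0.5379) = 0.03263 hr

Final: 0.03263 hr


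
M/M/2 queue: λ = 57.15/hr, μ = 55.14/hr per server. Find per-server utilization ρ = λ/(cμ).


ρ = λ/(cμ) = 57.15/(2·55.14) = 57.15/110.28 = 0.5182

Final: 0.5182


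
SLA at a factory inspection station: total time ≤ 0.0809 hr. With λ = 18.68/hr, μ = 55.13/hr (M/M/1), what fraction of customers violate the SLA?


W ~ Exponential(μ−λ) for M/M/1.
μ − λ = 55.13 − 18.68 = 36.4500
P(W > t) = e^{−(μ−λ)t} = e^{−2.9488} = 0.052402

Final: 0.052402


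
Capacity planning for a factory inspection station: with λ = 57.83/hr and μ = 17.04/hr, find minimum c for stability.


Stability requires cμ > λ ⇔ c > λ/μ.
λ/μ = 57.83/17.04 = 3.3938
Minimum integer c = ⌊3.3938⌋ + 1 = 4
Check: 4·17.04 = 68.16 > 57.83, while 3·17.04 = 51.12 ≤ 57.83

Final: 4 servers


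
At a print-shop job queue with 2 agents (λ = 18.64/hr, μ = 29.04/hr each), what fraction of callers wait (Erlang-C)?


a = λ/μ = 0.6419; ρ = a/2 = 0.3209
P₀ = 0.514077 (from M/M/c formula)
C(c,a) = [a^c/(c!(1−ρ))]·P₀ = [0.41200/(2·0.6791)]·0.514077
= 0.30336·0.514077 = 0.155950

Final: 0.155950


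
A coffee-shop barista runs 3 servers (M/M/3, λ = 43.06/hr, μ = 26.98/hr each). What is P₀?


a = λ/μ = 43.06/26.98 = 1.5960; ρ = a/c = 0.5320
Σ_{k=0}^{2} a^k/k! (terms k=0..2) = 1.00000 + 1.59600 + 1.27360 = 3.86960
Tail: a^3/(3!(1−ρ)) = 4.06533/(6·0.4680) = 1.44777
P₀ = 1/(3.86960 + 1.44777) = 1/5.31737 = 0.188063

Final: 0.188063


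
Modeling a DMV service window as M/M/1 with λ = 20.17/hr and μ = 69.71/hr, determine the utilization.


ρ = λ/μ = 20.17/69.71 = 0.2893

Final: 0.2893


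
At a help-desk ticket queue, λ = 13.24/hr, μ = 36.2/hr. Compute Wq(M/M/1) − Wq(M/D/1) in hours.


ρ = 13.24/36.2 = 0.3657
Wq(M/M/1) = ρ/(μ−λ) = 0.3657/22.96 = 0.01593 hr
Wq(M/D/1) = ρ/(2(μ−λ)) = 0.007965 hr
Savings = 0.01593 − 0.007965 = 0.007965 hr

Final: 0.007965 hr
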